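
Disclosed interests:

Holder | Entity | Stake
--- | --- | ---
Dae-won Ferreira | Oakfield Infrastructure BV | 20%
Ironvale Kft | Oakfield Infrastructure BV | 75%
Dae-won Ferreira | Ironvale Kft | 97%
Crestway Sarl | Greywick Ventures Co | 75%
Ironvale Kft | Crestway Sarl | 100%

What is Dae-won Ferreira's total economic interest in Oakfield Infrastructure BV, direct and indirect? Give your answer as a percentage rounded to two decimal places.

92.75%

Dae-won reaches Oakfield along 2 paths.
Via Ironvale: 97% × 75% = 72.75%.
Direct stake: 20% = 20%.
Total: 72.75% + 20% = 92.75%.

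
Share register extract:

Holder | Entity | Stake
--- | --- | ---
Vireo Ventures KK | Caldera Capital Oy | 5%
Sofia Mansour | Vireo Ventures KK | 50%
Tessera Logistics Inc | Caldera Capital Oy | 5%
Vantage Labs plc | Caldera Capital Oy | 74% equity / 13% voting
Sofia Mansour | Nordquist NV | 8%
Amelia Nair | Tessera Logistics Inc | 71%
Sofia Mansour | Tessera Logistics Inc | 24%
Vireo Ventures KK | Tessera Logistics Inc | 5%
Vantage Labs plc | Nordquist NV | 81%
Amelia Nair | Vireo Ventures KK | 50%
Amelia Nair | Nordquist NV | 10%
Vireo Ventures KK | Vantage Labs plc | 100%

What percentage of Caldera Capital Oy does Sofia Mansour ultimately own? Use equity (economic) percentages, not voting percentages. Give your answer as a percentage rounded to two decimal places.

Sofia reaches Caldera along 4 paths.
Via Tessera: 24% × 5% = 1.2%.
Via Vireo → Tessera: 50% × 5% × 5% = 0.125%.
Via Vireo: 50% × 5% = 2.5%.
Via Vireo → Vantage: 50% × 100% × 74% = 37%.
Total: 1.2% + 0.125% + 2.5% + 37% = 40.825%.
Rounded: 40.83%.

40.83%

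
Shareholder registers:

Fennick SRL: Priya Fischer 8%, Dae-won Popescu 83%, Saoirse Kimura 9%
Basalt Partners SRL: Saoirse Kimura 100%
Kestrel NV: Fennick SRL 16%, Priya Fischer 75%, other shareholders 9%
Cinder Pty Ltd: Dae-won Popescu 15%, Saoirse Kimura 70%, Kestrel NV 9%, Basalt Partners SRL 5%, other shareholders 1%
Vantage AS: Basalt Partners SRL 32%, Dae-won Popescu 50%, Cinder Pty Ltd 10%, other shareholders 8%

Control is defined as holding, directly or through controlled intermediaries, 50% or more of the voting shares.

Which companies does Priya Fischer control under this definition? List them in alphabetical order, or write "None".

Kestrel NV

Priya holds 75% of Kestrel, so Priya controls Kestrel.
No other company's threshold is met.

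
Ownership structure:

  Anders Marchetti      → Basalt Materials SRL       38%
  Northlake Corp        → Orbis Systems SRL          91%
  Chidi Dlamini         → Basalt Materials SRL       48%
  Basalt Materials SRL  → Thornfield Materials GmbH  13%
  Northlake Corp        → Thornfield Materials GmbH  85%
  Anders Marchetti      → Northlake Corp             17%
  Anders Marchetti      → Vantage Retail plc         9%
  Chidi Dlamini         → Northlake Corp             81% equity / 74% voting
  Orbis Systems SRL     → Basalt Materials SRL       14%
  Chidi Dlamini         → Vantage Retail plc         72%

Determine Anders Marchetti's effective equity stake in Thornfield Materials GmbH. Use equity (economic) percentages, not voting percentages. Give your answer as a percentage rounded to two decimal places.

19.67%

Anders reaches Thornfield along 3 paths.
Via Northlake: 17% × 85% = 14.45%.
Via Basalt: 38% × 13% = 4.94%.
Via Northlake → Orbis → Basalt: 17% × 91% × 14% × 13% = 0.281554%.
Total: 14.45% + 4.94% + 0.281554% = 19.671554%.
Rounded: 19.67%.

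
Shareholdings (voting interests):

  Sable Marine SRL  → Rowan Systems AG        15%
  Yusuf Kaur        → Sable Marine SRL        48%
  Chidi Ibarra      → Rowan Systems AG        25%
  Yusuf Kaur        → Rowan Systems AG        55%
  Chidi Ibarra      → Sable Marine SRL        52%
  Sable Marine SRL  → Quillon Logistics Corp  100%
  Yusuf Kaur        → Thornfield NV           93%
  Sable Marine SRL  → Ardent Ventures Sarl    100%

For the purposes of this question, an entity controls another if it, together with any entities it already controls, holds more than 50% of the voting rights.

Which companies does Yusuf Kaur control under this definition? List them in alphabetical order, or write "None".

Rowan Systems AG, Thornfield NV

Yusuf holds 55% of Rowan, so Yusuf controls Rowan.
Yusuf holds 93% of Thornfield, so Yusuf controls Thornfield.
No other company's threshold is met.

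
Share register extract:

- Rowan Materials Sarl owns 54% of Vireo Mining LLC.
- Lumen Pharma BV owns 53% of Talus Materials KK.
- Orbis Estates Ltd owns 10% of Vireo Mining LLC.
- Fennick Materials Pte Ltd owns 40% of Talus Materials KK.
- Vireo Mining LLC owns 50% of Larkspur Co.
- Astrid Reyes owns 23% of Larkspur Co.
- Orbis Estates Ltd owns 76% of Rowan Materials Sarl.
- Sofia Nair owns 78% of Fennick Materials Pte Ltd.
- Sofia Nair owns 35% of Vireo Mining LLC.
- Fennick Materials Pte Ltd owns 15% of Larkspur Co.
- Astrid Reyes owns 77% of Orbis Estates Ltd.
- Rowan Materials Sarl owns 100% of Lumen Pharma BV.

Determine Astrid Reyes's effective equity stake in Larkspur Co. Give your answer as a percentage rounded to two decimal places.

42.65%

Astrid reaches Larkspur along 3 paths.
Via Orbis → Rowan → Vireo: 77% × 76% × 54% × 50% = 15.8004%.
Via Orbis → Vireo: 77% × 10% × 50% = 3.85%.
Direct stake: 23% = 23%.
Total: 15.8004% + 3.85% + 23% = 42.6504%.
Rounded: 42.65%.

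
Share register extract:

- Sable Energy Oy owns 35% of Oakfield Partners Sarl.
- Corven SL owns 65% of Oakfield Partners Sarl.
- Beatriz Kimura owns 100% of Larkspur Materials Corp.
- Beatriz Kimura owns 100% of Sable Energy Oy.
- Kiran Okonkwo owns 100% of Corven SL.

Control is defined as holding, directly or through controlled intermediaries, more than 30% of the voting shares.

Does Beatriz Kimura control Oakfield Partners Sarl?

Yes

Beatriz holds 100% of Sable, so Beatriz controls Sable.
Sable holds 35% of Oakfield, so Beatriz controls Oakfield.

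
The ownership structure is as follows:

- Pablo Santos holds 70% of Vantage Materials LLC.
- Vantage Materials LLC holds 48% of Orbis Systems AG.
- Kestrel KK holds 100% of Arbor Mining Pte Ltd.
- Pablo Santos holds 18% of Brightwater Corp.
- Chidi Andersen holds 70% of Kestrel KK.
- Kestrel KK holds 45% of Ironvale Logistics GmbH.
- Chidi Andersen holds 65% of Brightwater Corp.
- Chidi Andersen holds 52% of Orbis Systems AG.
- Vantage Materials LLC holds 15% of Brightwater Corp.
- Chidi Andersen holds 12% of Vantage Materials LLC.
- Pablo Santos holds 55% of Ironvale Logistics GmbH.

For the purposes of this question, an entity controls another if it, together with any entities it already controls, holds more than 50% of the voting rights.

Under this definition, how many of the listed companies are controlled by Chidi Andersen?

4

Chidi holds 65% of Brightwater, so Chidi controls Brightwater.
Chidi holds 70% of Kestrel, so Chidi controls Kestrel.
Chidi holds 52% of Orbis, so Chidi controls Orbis.
Kestrel holds 100% of Arbor, so Chidi controls Arbor.
No other company's threshold is met.
Chidi controls 4 companies.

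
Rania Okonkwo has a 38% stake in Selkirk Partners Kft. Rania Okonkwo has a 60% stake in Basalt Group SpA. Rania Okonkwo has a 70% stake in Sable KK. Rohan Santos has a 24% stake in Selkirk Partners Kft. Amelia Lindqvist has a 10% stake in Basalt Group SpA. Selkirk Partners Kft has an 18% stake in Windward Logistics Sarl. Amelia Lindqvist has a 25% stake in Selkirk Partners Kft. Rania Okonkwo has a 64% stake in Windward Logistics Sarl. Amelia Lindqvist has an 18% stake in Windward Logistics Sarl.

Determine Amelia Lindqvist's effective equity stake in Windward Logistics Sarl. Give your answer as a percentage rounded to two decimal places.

22.50%

Amelia reaches Windward along 2 paths.
Via Selkirk: 25% × 18% = 4.5%.
Direct stake: 18% = 18%.
Total: 4.5% + 18% = 22.5%.
Rounded: 22.50%.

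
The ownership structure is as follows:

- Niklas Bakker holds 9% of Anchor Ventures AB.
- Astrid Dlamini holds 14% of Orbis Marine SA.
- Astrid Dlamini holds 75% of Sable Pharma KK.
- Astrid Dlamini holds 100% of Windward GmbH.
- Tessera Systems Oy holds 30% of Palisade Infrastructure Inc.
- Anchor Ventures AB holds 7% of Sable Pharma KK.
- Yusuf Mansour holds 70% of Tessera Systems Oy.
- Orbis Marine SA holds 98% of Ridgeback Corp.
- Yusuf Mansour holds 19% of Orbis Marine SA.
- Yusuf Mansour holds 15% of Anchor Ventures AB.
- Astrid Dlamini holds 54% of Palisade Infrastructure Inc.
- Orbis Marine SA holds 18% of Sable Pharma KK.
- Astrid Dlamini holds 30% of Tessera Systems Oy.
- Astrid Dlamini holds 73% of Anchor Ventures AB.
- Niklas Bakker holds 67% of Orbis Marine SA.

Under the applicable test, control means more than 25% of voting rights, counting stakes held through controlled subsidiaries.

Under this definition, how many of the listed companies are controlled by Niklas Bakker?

Niklas holds 67% of Orbis, so Niklas controls Orbis.
Orbis holds 98% of Ridgeback, so Niklas controls Ridgeback.
No other company's threshold is met.
Niklas controls 2 companies.

2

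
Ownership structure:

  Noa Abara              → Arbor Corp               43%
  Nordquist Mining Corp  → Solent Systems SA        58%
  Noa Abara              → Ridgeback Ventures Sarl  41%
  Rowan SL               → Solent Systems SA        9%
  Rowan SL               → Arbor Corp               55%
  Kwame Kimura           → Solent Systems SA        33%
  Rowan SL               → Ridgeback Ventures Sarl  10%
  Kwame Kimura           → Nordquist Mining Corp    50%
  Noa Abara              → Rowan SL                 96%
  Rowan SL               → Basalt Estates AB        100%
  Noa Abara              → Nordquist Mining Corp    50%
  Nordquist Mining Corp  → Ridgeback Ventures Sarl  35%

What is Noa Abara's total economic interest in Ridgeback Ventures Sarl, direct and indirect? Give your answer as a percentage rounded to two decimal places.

Noa reaches Ridgeback along 3 paths.
Via Nordquist: 50% × 35% = 17.5%.
Direct stake: 41% = 41%.
Via Rowan: 96% × 10% = 9.6%.
Total: 17.5% + 41% + 9.6% = 68.1%.
Rounded: 68.10%.

68.10%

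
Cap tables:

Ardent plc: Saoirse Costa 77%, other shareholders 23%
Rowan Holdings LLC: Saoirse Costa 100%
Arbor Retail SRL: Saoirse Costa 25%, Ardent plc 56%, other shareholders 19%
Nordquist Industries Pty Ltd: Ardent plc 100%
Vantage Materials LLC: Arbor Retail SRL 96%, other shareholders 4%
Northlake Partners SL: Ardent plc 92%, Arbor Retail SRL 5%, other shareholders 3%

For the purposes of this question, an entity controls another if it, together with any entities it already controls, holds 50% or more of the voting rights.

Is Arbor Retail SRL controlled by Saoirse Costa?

Yes

Saoirse holds 77% of Ardent, so Saoirse controls Ardent.
Saoirse and Ardent together hold 25% + 56% = 81% of Arbor, so Saoirse controls Arbor.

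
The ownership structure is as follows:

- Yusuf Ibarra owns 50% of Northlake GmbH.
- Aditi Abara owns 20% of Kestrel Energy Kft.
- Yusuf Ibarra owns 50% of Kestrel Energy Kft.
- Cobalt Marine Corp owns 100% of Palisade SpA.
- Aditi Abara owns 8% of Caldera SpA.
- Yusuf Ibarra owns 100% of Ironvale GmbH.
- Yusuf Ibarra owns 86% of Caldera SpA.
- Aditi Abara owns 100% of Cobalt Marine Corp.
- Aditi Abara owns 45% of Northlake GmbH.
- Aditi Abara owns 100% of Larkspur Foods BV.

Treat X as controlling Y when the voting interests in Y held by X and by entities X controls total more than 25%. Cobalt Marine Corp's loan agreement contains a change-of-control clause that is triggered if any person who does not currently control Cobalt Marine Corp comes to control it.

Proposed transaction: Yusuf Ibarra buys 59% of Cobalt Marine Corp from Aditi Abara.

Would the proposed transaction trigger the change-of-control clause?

Yes

The purchase adds only to Yusuf's holdings (Aditi's stake shrinks), so Yusuf is the only person who could newly come to control Cobalt.
Yusuf holds 86% of Caldera, so Yusuf controls Caldera.
Yusuf holds 50% of Kestrel, so Yusuf controls Kestrel.
Yusuf holds 50% of Northlake, so Yusuf controls Northlake.
Yusuf holds 100% of Ironvale, so Yusuf controls Ironvale.
Neither Yusuf nor any entity Yusuf controls holds any voting interest in Cobalt.
So before the transaction, Yusuf does not control Cobalt.
After the purchase, Yusuf holds 59% of Cobalt directly, and Aditi's stake falls to 41%.
Yusuf holds 59% of Cobalt, so Yusuf controls Cobalt.
Yusuf did not control Cobalt before and does after, so the clause is triggered.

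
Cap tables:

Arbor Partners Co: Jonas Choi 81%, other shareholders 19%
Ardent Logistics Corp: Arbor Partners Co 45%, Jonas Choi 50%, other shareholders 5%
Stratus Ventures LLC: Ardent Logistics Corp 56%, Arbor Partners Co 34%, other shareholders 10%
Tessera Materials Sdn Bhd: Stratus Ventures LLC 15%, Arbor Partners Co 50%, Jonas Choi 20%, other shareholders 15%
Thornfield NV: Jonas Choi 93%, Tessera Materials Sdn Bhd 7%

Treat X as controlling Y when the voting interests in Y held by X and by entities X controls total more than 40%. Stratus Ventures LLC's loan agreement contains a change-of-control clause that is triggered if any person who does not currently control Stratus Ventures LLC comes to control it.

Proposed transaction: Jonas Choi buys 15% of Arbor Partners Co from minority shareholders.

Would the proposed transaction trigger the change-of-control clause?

No

The purchase changes only Jonas's holdings, so Jonas is the only person who could newly come to control Stratus.
Jonas holds 81% of Arbor, so Jonas controls Arbor.
Arbor and Jonas together hold 45% + 50% = 95% of Ardent, so Jonas controls Ardent.
Ardent and Arbor together hold 56% + 34% = 90% of Stratus, so Jonas controls Stratus.
So Jonas already controls Stratus before the transaction.
After the purchase, Jonas's direct stake in Arbor rises to 81% + 15% = 96%.
Jonas controlled Stratus already, so this is not a new person acquiring control; every other person's position is unchanged or reduced.
No new person acquires control, so the clause is not triggered.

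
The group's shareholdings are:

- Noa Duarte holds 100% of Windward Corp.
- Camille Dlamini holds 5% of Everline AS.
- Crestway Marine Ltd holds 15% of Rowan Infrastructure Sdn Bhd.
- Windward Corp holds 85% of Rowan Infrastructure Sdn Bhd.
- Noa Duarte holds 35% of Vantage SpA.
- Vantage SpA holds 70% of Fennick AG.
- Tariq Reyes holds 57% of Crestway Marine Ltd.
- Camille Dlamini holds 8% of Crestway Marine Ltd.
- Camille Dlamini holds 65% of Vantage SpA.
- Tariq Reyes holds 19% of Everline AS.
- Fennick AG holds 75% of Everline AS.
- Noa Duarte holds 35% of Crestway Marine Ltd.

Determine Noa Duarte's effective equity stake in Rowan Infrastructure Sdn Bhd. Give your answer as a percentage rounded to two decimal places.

Noa reaches Rowan along 2 paths.
Via Windward: 100% × 85% = 85%.
Via Crestway: 35% × 15% = 5.25%.
Total: 85% + 5.25% = 90.25%.

90.25%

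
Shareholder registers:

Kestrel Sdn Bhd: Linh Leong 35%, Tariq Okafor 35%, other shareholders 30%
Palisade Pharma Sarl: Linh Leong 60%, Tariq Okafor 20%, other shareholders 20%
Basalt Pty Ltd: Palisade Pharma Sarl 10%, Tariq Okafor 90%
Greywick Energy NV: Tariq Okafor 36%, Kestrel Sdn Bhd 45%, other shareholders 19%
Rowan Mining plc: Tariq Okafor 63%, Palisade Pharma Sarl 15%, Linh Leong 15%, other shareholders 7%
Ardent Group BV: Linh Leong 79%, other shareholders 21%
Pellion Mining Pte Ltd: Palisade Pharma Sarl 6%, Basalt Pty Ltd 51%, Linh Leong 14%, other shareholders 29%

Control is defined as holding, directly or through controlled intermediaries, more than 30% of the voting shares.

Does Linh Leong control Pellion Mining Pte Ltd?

Linh holds 35% of Kestrel, so Linh controls Kestrel.
Linh holds 60% of Palisade, so Linh controls Palisade.
Kestrel holds 45% of Greywick, so Linh controls Greywick.
Linh holds 79% of Ardent, so Linh controls Ardent.
In Pellion, Linh's side holds only 6% + 14% = 20%, not > 30%.
So Linh does not control Pellion.

No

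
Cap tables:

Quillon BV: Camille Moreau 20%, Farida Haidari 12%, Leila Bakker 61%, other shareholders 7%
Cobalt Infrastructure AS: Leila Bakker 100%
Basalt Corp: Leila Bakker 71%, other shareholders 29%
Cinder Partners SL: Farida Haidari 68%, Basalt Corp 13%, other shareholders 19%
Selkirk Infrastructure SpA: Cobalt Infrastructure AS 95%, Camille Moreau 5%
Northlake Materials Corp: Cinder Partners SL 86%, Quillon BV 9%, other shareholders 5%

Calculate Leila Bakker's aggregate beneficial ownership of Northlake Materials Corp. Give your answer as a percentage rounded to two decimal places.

Leila reaches Northlake along 2 paths.
Via Basalt → Cinder: 71% × 13% × 86% = 7.9378%.
Via Quillon: 61% × 9% = 5.49%.
Total: 7.9378% + 5.49% = 13.4278%.
Rounded: 13.43%.

13.43%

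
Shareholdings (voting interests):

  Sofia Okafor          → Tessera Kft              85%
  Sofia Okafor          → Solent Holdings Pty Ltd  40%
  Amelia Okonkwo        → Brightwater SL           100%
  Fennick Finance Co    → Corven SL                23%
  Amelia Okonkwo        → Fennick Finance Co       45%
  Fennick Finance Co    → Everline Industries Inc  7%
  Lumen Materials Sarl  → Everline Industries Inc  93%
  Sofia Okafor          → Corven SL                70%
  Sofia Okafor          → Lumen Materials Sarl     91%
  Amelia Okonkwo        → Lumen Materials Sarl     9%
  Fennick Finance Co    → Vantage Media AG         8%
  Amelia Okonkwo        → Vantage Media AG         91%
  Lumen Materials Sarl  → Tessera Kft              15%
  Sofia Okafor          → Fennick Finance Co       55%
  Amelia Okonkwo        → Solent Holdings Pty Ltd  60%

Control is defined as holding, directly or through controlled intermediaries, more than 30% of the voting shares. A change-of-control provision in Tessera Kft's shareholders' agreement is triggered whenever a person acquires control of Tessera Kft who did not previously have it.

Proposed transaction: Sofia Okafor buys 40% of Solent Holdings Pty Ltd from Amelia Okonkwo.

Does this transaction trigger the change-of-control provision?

The purchase adds only to Sofia's holdings (Amelia's stake shrinks), so Sofia is the only person who could newly come to control Tessera.
Sofia holds 91% of Lumen, so Sofia controls Lumen.
Lumen and Sofia together hold 15% + 85% = 100% of Tessera, so Sofia controls Tessera.
So Sofia already controls Tessera before the transaction.
After the purchase, Sofia's direct stake in Solent rises to 40% + 40% = 80%, and Amelia's stake falls to 20%.
Sofia controlled Tessera already, so this is not a new person acquiring control; every other person's position is unchanged or reduced.
No new person acquires control, so the clause is not triggered.

No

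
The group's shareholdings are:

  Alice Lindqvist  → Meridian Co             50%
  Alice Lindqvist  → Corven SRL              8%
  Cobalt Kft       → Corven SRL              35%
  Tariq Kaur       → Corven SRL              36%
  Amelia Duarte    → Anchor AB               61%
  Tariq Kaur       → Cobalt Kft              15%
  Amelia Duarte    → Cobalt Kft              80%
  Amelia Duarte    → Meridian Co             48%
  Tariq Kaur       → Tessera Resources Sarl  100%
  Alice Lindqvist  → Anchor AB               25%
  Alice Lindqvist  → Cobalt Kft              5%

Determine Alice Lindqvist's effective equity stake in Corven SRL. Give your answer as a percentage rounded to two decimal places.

9.75%

Alice reaches Corven along 2 paths.
Via Cobalt: 5% × 35% = 1.75%.
Direct stake: 8% = 8%.
Total: 1.75% + 8% = 9.75%.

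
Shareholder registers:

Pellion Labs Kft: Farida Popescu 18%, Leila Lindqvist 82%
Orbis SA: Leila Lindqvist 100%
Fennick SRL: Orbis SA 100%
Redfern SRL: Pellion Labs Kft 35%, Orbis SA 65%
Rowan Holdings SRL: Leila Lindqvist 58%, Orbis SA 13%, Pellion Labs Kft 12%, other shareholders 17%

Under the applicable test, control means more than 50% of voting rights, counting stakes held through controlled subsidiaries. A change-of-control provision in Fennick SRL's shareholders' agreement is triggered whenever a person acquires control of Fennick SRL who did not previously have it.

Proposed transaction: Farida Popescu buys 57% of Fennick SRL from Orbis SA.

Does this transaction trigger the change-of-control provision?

Yes

The purchase adds only to Farida's holdings (Orbis's stake shrinks), so Farida is the only person who could newly come to control Fennick.
Farida's largest direct stake is 18% in Pellion, which does not meet the threshold, so Farida controls no company.
Neither Farida nor any entity Farida controls holds any voting interest in Fennick.
So before the transaction, Farida does not control Fennick.
After the purchase, Farida holds 57% of Fennick directly, and Orbis's stake falls to 43%.
Farida holds 57% of Fennick, so Farida controls Fennick.
Farida did not control Fennick before and does after, so the clause is triggered.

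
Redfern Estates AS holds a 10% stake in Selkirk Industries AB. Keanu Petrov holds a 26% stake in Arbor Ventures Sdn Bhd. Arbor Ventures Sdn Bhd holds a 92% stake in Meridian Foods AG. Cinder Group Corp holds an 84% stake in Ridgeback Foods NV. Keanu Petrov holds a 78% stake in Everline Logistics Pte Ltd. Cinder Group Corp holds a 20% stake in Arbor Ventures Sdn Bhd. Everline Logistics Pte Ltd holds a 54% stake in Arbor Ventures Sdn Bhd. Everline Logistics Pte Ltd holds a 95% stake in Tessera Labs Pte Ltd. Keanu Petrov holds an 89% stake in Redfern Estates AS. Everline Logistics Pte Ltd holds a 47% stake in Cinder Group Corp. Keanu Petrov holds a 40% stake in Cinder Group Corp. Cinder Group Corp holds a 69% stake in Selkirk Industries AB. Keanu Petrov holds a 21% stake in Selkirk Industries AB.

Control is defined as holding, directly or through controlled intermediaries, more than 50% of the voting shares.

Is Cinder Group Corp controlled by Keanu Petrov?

Keanu holds 78% of Everline, so Keanu controls Everline.
Everline and Keanu together hold 47% + 40% = 87% of Cinder, so Keanu controls Cinder.

Yes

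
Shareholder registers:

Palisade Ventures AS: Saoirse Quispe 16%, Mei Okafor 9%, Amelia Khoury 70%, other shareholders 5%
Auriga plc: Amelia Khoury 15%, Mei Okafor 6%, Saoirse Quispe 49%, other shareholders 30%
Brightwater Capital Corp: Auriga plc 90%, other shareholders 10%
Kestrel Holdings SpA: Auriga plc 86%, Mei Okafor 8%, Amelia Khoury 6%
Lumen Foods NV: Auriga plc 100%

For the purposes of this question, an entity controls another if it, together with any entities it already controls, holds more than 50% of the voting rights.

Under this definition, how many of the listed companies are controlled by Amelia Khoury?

1

Amelia holds 70% of Palisade, so Amelia controls Palisade.
No other company's threshold is met.
Amelia controls 1 company.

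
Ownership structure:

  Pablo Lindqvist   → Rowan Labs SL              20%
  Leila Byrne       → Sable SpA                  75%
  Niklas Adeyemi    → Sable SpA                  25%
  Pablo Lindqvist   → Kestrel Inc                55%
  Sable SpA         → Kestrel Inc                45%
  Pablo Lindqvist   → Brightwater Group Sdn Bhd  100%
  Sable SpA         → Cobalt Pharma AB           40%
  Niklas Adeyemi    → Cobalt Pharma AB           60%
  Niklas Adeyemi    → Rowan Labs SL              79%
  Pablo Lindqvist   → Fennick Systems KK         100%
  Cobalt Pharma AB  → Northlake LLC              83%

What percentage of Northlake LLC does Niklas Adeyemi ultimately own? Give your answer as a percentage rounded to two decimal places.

Niklas reaches Northlake along 2 paths.
Via Sable → Cobalt: 25% × 40% × 83% = 8.3%.
Via Cobalt: 60% × 83% = 49.8%.
Total: 8.3% + 49.8% = 58.1%.
Rounded: 58.10%.

58.10%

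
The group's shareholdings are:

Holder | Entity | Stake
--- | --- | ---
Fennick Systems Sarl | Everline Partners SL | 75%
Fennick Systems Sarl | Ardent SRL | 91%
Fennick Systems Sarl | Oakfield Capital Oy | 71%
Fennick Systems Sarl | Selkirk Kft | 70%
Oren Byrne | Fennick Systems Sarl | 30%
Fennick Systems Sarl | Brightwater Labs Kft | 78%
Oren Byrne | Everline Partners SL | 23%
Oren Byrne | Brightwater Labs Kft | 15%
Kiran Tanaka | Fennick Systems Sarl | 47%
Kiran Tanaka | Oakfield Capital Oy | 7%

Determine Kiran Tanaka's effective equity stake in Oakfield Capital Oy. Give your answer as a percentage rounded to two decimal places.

40.37%

Kiran reaches Oakfield along 2 paths.
Direct stake: 7% = 7%.
Via Fennick: 47% × 71% = 33.37%.
Total: 7% + 33.37% = 40.37%.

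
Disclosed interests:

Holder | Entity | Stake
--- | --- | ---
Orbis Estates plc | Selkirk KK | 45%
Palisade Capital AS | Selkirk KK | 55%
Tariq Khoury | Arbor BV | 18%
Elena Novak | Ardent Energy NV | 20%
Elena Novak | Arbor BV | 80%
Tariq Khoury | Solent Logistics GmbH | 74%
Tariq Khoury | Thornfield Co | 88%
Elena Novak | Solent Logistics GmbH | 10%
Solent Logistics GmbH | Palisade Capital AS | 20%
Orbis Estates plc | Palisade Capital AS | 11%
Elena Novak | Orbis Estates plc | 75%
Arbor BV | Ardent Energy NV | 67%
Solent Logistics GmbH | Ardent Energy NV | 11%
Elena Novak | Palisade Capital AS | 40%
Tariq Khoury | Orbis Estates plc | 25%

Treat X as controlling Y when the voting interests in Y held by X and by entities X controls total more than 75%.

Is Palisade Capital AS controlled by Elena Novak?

Elena holds 80% of Arbor, so Elena controls Arbor.
Elena and Arbor together hold 20% + 67% = 87% of Ardent, so Elena controls Ardent.
In Palisade, Elena's side holds only 40%, not > 75%.
So Elena does not control Palisade.

No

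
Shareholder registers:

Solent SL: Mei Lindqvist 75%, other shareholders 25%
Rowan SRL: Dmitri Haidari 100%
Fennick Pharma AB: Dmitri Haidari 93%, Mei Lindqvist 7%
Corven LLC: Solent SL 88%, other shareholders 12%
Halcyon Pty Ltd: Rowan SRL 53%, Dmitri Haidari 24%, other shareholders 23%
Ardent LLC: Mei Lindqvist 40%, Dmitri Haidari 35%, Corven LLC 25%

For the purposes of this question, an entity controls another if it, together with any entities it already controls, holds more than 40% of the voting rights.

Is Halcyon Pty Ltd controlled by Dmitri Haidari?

Yes

Dmitri holds 100% of Rowan, so Dmitri controls Rowan.
Rowan and Dmitri together hold 53% + 24% = 77% of Halcyon, so Dmitri controls Halcyon.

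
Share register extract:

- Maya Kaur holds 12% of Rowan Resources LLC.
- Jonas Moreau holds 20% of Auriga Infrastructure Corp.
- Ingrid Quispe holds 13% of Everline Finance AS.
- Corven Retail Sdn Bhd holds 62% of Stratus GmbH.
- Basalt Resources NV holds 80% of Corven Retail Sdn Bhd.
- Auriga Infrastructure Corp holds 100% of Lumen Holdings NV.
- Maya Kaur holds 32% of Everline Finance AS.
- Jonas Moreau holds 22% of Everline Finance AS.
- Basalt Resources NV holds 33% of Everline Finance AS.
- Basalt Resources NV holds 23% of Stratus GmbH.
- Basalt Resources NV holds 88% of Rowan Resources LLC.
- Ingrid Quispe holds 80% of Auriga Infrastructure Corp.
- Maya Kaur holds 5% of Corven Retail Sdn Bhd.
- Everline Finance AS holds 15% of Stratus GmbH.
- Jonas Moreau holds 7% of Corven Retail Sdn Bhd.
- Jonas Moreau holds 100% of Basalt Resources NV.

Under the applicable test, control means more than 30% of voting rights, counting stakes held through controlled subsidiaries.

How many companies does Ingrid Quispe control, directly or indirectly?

2

Ingrid holds 80% of Auriga, so Ingrid controls Auriga.
Auriga holds 100% of Lumen, so Ingrid controls Lumen.
No other company's threshold is met.
Ingrid controls 2 companies.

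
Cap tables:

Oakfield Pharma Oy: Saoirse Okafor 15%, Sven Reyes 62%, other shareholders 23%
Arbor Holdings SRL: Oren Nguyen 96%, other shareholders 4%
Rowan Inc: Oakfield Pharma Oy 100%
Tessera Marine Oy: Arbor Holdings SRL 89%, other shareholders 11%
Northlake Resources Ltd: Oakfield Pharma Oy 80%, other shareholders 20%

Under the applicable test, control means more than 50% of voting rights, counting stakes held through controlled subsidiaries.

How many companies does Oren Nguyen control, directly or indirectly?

Oren holds 96% of Arbor, so Oren controls Arbor.
Arbor holds 89% of Tessera, so Oren controls Tessera.
No other company's threshold is met.
Oren controls 2 companies.

2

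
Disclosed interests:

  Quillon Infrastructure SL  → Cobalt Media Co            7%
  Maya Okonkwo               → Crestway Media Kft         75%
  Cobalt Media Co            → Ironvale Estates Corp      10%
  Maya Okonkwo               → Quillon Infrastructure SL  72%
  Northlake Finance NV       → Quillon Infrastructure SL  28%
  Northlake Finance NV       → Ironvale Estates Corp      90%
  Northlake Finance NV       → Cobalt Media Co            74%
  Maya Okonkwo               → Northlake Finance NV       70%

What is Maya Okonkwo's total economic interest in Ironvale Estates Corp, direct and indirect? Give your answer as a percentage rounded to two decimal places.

68.82%

Maya reaches Ironvale along 4 paths.
Via Northlake: 70% × 90% = 63%.
Via Quillon → Cobalt: 72% × 7% × 10% = 0.504%.
Via Northlake → Quillon → Cobalt: 70% × 28% × 7% × 10% = 0.1372%.
Via Northlake → Cobalt: 70% × 74% × 10% = 5.18%.
Total: 63% + 0.504% + 0.1372% + 5.18% = 68.8212%.
Rounded: 68.82%.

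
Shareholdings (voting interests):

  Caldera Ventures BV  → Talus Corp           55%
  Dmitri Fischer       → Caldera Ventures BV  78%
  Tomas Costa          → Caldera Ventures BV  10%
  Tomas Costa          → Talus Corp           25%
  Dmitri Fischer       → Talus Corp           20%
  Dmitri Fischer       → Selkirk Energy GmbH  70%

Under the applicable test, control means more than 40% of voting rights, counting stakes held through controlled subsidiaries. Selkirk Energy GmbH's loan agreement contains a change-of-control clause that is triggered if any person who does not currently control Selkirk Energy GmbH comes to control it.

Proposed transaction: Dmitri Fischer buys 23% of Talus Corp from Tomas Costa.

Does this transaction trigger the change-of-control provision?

No

The purchase adds only to Dmitri's holdings (Tomas's stake shrinks), so Dmitri is the only person who could newly come to control Selkirk.
Dmitri holds 70% of Selkirk, so Dmitri controls Selkirk.
So Dmitri already controls Selkirk before the transaction.
After the purchase, Dmitri's direct stake in Talus rises to 20% + 23% = 43%, and Tomas's stake falls to 2%.
Dmitri controlled Selkirk already, so this is not a new person acquiring control; every other person's position is unchanged or reduced.
No new person acquires control, so the clause is not triggered.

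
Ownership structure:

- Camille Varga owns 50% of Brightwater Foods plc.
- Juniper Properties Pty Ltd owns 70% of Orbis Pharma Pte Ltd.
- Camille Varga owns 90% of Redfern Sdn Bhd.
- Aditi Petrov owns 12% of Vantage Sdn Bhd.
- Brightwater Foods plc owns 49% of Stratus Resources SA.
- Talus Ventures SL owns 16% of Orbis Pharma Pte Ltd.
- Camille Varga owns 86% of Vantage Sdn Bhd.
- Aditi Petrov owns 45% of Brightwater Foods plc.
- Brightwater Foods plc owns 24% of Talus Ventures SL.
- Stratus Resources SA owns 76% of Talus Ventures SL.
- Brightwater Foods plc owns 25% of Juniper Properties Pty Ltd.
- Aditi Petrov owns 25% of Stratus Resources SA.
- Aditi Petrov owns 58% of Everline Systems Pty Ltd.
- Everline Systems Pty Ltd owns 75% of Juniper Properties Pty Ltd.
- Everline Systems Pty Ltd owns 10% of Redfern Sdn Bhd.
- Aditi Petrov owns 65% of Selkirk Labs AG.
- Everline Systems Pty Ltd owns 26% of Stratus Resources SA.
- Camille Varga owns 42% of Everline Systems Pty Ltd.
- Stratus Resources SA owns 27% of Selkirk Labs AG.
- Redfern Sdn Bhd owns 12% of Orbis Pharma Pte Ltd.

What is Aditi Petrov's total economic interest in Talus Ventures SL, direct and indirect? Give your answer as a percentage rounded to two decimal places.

Aditi reaches Talus along 4 paths.
Via Brightwater: 45% × 24% = 10.8%.
Via Everline → Stratus: 58% × 26% × 76% = 11.4608%.
Via Stratus: 25% × 76% = 19%.
Via Brightwater → Stratus: 45% × 49% × 76% = 16.758%.
Total: 10.8% + 11.4608% + 19% + 16.758% = 58.0188%.
Rounded: 58.02%.

58.02%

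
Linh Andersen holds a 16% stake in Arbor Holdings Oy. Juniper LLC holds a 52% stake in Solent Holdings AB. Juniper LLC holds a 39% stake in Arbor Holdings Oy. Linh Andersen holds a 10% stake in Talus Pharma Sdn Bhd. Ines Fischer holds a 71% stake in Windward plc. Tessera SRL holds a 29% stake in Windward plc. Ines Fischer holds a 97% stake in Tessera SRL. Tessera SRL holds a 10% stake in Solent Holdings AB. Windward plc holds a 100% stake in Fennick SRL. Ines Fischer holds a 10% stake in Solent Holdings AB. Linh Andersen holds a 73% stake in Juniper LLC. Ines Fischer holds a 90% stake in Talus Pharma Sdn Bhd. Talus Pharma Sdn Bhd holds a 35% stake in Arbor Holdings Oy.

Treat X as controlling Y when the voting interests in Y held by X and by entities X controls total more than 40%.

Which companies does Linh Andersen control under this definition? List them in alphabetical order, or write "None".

Arbor Holdings Oy, Juniper LLC, Solent Holdings AB

Linh holds 73% of Juniper, so Linh controls Juniper.
Juniper and Linh together hold 39% + 16% = 55% of Arbor, so Linh controls Arbor.
Juniper holds 52% of Solent, so Linh controls Solent.
No other company's threshold is met.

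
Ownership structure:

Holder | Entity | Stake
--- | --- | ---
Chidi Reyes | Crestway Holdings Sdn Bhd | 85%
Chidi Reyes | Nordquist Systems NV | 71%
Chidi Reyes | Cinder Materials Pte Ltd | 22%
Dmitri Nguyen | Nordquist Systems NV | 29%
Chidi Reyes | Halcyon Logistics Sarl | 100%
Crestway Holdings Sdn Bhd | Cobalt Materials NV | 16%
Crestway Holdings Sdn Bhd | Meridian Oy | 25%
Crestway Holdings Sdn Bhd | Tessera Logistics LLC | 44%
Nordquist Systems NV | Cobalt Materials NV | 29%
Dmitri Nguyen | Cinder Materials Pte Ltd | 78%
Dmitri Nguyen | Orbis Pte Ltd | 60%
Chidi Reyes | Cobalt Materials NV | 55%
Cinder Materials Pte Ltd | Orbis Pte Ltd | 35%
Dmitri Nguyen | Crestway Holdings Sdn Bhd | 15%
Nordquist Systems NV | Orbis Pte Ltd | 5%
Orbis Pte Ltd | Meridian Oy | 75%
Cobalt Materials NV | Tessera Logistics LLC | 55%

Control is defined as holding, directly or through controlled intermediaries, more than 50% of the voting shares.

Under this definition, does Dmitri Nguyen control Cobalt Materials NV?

Dmitri holds 78% of Cinder, so Dmitri controls Cinder.
Cinder and Dmitri together hold 35% + 60% = 95% of Orbis, so Dmitri controls Orbis.
Orbis holds 75% of Meridian, so Dmitri controls Meridian.
Neither Dmitri nor any entity Dmitri controls holds any voting interest in Cobalt.
So Dmitri does not control Cobalt.

No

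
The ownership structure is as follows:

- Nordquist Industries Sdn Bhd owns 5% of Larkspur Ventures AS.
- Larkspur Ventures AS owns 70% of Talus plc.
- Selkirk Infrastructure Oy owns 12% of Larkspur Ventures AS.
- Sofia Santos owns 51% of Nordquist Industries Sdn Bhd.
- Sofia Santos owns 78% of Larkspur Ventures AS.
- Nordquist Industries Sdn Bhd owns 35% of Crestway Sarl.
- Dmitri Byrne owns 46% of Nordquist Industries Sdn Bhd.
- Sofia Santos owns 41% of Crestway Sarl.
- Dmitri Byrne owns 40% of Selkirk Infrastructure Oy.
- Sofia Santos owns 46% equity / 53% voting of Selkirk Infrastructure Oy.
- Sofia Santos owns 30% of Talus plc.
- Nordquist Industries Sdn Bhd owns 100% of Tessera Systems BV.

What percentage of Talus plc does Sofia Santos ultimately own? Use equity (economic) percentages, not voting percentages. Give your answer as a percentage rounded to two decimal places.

90.25%

Sofia reaches Talus along 4 paths.
Direct stake: 30% = 30%.
Via Selkirk → Larkspur: 46% × 12% × 70% = 3.864%.
Via Nordquist → Larkspur: 51% × 5% × 70% = 1.785%.
Via Larkspur: 78% × 70% = 54.6%.
Total: 30% + 3.864% + 1.785% + 54.6% = 90.249%.
Rounded: 90.25%.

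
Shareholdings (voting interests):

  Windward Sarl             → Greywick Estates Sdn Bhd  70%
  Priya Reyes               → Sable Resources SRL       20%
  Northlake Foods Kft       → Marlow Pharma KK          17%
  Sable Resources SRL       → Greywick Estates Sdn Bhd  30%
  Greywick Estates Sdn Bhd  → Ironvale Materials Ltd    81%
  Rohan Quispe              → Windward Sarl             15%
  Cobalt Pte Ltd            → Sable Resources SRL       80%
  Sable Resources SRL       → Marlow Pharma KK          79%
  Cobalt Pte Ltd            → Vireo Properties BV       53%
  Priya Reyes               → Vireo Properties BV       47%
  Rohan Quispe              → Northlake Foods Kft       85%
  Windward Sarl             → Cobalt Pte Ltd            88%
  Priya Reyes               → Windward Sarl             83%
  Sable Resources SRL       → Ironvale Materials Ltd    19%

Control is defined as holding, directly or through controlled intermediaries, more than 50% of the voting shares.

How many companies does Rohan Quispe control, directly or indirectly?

1

Rohan holds 85% of Northlake, so Rohan controls Northlake.
No other company's threshold is met.
Rohan controls 1 company.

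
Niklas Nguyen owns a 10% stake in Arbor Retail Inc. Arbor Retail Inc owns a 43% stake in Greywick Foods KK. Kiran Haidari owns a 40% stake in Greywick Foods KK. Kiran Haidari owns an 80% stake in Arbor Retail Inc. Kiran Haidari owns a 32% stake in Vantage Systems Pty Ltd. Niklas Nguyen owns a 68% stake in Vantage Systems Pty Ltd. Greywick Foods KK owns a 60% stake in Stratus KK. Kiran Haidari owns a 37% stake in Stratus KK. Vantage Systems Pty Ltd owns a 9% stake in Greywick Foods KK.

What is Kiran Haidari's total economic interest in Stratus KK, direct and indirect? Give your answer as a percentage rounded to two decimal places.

83.37%

Kiran reaches Stratus along 4 paths.
Direct stake: 37% = 37%.
Via Arbor → Greywick: 80% × 43% × 60% = 20.64%.
Via Greywick: 40% × 60% = 24%.
Via Vantage → Greywick: 32% × 9% × 60% = 1.728%.
Total: 37% + 20.64% + 24% + 1.728% = 83.368%.
Rounded: 83.37%.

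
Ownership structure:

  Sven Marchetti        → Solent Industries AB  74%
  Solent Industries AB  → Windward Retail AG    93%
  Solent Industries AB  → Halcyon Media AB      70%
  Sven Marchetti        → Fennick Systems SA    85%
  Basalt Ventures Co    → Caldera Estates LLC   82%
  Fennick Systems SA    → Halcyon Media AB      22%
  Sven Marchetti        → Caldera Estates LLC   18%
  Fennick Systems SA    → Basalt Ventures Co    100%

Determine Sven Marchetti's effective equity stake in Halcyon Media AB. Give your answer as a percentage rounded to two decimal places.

Sven reaches Halcyon along 2 paths.
Via Solent: 74% × 70% = 51.8%.
Via Fennick: 85% × 22% = 18.7%.
Total: 51.8% + 18.7% = 70.5%.
Rounded: 70.50%.

70.50%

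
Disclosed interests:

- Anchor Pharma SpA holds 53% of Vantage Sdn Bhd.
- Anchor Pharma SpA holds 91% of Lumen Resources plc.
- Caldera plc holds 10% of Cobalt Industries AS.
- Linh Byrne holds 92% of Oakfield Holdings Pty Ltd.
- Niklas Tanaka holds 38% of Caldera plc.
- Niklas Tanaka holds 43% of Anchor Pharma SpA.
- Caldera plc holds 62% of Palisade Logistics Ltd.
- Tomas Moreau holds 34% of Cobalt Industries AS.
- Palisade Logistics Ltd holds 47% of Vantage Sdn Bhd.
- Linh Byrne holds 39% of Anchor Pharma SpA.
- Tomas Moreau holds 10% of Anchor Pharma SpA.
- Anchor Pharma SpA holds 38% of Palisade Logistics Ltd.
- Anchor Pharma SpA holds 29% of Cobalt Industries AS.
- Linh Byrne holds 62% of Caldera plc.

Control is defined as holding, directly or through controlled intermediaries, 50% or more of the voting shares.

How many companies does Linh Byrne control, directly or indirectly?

Linh holds 62% of Caldera, so Linh controls Caldera.
Linh holds 92% of Oakfield, so Linh controls Oakfield.
Caldera holds 62% of Palisade, so Linh controls Palisade.
No other company's threshold is met.
Linh controls 3 companies.

3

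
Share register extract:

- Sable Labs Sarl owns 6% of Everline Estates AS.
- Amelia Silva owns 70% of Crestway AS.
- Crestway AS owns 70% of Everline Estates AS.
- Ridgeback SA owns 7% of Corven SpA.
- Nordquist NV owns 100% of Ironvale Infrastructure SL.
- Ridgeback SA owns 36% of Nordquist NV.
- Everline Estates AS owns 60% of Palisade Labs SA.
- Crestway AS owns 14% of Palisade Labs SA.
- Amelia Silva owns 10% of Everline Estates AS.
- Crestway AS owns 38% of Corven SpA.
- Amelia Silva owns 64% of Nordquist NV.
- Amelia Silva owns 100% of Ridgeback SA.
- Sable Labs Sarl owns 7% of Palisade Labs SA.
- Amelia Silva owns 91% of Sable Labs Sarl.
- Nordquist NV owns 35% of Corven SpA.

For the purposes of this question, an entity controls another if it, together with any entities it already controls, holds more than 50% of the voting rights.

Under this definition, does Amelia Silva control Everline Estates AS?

Yes

Amelia holds 70% of Crestway, so Amelia controls Crestway.
Amelia holds 91% of Sable, so Amelia controls Sable.
Amelia and Crestway and Sable together hold 10% + 70% + 6% = 86% of Everline, so Amelia controls Everline.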